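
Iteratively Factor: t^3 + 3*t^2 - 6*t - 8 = (t + 1)*(t^2 + 2*t - 8) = (t - 2)*(t + 1)*(t + 4)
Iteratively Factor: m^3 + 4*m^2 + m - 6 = (m + 3)*(m^2 + m - 2) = (m + 2)*(m + 3)*(m - 1)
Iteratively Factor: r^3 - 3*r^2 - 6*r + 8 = (r - 1)*(r^2 - 2*r - 8) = (r - 4)*(r - 1)*(r + 2)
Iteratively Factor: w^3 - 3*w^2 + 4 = (w + 1)*(w^2 - 4*w + 4) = (w - 2)*(w + 1)*(w - 2)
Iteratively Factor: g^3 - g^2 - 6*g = (g + 2)*(g^2 - 3*g) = g*(g + 2)*(g - 3)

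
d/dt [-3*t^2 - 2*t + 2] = -6*t - 2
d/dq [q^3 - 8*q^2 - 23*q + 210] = 3*q^2 - 16*q - 23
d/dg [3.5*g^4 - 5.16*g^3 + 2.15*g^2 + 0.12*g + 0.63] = 14.0*g^3 - 15.48*g^2 + 4.3*g + 0.12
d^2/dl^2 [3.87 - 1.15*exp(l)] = -1.15*exp(l)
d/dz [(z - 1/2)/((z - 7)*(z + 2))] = (-z^2 + z - 33/2)/(z^4 - 10*z^3 - 3*z^2 + 140*z + 196)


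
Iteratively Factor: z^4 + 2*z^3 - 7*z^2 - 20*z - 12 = (z + 1)*(z^3 + z^2 - 8*z - 12) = (z + 1)*(z + 2)*(z^2 - z - 6) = (z - 3)*(z + 1)*(z + 2)*(z + 2)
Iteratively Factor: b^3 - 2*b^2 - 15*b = (b + 3)*(b^2 - 5*b) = b*(b + 3)*(b - 5)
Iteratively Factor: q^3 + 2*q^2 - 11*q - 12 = (q + 4)*(q^2 - 2*q - 3) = (q - 3)*(q + 4)*(q + 1)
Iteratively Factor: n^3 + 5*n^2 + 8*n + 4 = (n + 2)*(n^2 + 3*n + 2) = (n + 1)*(n + 2)*(n + 2)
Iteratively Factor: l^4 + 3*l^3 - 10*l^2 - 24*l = (l - 3)*(l^3 + 6*l^2 + 8*l) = (l - 3)*(l + 2)*(l^2 + 4*l) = (l - 3)*(l + 2)*(l + 4)*(l)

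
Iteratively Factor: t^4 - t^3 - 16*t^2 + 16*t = (t)*(t^3 - t^2 - 16*t + 16) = t*(t - 1)*(t^2 - 16) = t*(t - 1)*(t + 4)*(t - 4)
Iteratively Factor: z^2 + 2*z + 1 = (z + 1)*(z + 1)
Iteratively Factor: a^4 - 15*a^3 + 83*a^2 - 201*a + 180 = (a - 5)*(a^3 - 10*a^2 + 33*a - 36) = (a - 5)*(a - 3)*(a^2 - 7*a + 12) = (a - 5)*(a - 4)*(a - 3)*(a - 3)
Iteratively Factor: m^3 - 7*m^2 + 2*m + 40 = (m + 2)*(m^2 - 9*m + 20) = (m - 5)*(m + 2)*(m - 4)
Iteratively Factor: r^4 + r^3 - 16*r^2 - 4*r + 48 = (r - 2)*(r^3 + 3*r^2 - 10*r - 24) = (r - 3)*(r - 2)*(r^2 + 6*r + 8) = (r - 3)*(r - 2)*(r + 2)*(r + 4)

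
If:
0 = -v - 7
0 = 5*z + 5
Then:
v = -7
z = -1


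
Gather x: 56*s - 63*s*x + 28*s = -63*s*x + 84*s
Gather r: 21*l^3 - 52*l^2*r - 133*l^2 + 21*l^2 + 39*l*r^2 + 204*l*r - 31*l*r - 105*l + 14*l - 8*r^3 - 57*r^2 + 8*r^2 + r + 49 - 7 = 21*l^3 - 112*l^2 - 91*l - 8*r^3 + r^2*(39*l - 49) + r*(-52*l^2 + 173*l + 1) + 42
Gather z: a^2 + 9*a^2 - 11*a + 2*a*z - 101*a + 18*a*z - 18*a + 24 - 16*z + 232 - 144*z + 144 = 10*a^2 - 130*a + z*(20*a - 160) + 400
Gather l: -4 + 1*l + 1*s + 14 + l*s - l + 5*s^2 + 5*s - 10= l*s + 5*s^2 + 6*s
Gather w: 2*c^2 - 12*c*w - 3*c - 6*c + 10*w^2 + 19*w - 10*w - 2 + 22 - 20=2*c^2 - 9*c + 10*w^2 + w*(9 - 12*c)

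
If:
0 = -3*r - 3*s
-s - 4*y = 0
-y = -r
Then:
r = 0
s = 0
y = 0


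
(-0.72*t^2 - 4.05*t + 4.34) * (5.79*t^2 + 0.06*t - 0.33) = -4.1688*t^4 - 23.4927*t^3 + 25.1232*t^2 + 1.5969*t - 1.4322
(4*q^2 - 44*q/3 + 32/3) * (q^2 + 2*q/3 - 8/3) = 4*q^4 - 12*q^3 - 88*q^2/9 + 416*q/9 - 256/9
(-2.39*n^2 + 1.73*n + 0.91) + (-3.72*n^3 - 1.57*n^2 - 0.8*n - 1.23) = -3.72*n^3 - 3.96*n^2 + 0.93*n - 0.32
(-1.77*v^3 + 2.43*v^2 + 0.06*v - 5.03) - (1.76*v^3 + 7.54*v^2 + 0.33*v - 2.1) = -3.53*v^3 - 5.11*v^2 - 0.27*v - 2.93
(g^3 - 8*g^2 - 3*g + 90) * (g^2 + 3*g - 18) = g^5 - 5*g^4 - 45*g^3 + 225*g^2 + 324*g - 1620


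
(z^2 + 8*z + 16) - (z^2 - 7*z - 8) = 15*z + 24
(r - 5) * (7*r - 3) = 7*r^2 - 38*r + 15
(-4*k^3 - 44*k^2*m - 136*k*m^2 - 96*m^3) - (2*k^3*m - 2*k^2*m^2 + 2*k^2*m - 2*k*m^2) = -2*k^3*m - 4*k^3 + 2*k^2*m^2 - 46*k^2*m - 134*k*m^2 - 96*m^3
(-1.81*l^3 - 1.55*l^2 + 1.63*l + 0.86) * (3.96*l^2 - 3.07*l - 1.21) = -7.1676*l^5 - 0.5813*l^4 + 13.4034*l^3 + 0.277*l^2 - 4.6125*l - 1.0406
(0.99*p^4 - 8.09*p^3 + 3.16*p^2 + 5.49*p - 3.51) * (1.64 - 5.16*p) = -5.1084*p^5 + 43.368*p^4 - 29.5732*p^3 - 23.146*p^2 + 27.1152*p - 5.7564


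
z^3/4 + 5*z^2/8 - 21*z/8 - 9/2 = (z/4 + 1)*(z - 3)*(z + 3/2)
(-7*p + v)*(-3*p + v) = 21*p^2 - 10*p*v + v^2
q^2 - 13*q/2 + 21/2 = (q - 7/2)*(q - 3)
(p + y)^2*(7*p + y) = 7*p^3 + 15*p^2*y + 9*p*y^2 + y^3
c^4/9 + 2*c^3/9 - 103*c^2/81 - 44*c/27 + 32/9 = (c/3 + 1)^2*(c - 8/3)*(c - 4/3)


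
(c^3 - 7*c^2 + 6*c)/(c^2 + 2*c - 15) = c*(c^2 - 7*c + 6)/(c^2 + 2*c - 15)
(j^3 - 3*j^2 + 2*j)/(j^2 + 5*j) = (j^2 - 3*j + 2)/(j + 5)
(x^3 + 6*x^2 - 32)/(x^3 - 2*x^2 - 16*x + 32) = (x + 4)/(x - 4)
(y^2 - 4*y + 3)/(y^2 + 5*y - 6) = (y - 3)/(y + 6)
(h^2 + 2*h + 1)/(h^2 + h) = (h + 1)/h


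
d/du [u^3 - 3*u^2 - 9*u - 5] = 3*u^2 - 6*u - 9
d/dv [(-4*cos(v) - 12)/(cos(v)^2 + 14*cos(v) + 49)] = 4*(1 - cos(v))*sin(v)/(cos(v) + 7)^3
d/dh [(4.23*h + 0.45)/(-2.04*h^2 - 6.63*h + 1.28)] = (8.6292*h^2 + 1.836*h + 8.3979)/(4.1616*h^4 + 27.0504*h^3 + 38.7345*h^2 - 16.9728*h + 1.6384)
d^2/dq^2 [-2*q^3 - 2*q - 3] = -12*q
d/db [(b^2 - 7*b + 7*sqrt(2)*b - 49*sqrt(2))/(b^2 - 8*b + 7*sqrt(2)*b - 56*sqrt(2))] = -1/(b^2 - 16*b + 64)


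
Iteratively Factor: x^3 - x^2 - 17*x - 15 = (x + 3)*(x^2 - 4*x - 5) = (x + 1)*(x + 3)*(x - 5)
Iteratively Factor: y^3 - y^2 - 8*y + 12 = (y + 3)*(y^2 - 4*y + 4) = (y - 2)*(y + 3)*(y - 2)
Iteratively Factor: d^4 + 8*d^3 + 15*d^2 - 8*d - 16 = (d + 4)*(d^3 + 4*d^2 - d - 4) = (d - 1)*(d + 4)*(d^2 + 5*d + 4) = (d - 1)*(d + 1)*(d + 4)*(d + 4)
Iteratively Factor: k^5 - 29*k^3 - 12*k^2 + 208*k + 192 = (k + 1)*(k^4 - k^3 - 28*k^2 + 16*k + 192) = (k - 4)*(k + 1)*(k^3 + 3*k^2 - 16*k - 48) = (k - 4)*(k + 1)*(k + 3)*(k^2 - 16) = (k - 4)^2*(k + 1)*(k + 3)*(k + 4)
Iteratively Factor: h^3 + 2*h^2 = (h)*(h^2 + 2*h) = h*(h + 2)*(h)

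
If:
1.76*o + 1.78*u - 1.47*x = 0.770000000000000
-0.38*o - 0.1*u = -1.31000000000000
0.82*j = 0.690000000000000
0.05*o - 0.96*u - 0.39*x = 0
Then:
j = 0.84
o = 3.69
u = -0.93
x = 2.77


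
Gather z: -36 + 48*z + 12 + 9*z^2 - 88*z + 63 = 9*z^2 - 40*z + 39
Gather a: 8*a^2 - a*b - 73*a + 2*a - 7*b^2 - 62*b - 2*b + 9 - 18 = 8*a^2 + a*(-b - 71) - 7*b^2 - 64*b - 9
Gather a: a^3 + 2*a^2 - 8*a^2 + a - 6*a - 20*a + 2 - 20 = a^3 - 6*a^2 - 25*a - 18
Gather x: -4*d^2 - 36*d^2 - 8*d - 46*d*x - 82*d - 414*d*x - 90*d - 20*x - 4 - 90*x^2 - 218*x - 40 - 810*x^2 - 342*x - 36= -40*d^2 - 180*d - 900*x^2 + x*(-460*d - 580) - 80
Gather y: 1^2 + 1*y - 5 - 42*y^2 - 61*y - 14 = -42*y^2 - 60*y - 18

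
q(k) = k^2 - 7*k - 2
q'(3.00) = -1.00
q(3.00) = -14.00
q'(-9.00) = -25.00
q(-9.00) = 142.00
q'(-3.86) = -14.72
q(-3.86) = 39.92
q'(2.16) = -2.68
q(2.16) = -12.45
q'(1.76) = -3.48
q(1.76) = -11.22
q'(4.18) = 1.36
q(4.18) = -13.79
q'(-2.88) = -12.76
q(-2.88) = 26.45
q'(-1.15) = -9.30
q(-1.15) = 7.37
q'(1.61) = -3.78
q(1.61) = -10.68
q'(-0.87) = -8.74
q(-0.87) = 4.85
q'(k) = 2*k - 7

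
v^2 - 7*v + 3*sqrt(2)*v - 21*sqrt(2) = (v - 7)*(v + 3*sqrt(2))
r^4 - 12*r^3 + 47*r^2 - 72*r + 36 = (r - 6)*(r - 3)*(r - 2)*(r - 1)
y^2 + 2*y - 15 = (y - 3)*(y + 5)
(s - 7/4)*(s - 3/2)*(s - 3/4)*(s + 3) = s^4 - s^3 - 111*s^2/16 + 423*s/32 - 189/32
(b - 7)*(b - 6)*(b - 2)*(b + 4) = b^4 - 11*b^3 + 8*b^2 + 188*b - 336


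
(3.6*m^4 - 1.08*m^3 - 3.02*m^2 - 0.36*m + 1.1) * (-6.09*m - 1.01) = -21.924*m^5 + 2.9412*m^4 + 19.4826*m^3 + 5.2426*m^2 - 6.3354*m - 1.111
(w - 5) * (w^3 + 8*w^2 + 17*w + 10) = w^4 + 3*w^3 - 23*w^2 - 75*w - 50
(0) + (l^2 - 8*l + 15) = l^2 - 8*l + 15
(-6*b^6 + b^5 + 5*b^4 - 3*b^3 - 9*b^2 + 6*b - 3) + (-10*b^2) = -6*b^6 + b^5 + 5*b^4 - 3*b^3 - 19*b^2 + 6*b - 3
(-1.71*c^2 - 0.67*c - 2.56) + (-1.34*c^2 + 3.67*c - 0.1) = -3.05*c^2 + 3.0*c - 2.66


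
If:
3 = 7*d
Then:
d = 3/7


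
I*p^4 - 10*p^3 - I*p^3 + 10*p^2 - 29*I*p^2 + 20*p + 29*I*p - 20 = (p + I)*(p + 4*I)*(p + 5*I)*(I*p - I)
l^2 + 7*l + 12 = (l + 3)*(l + 4)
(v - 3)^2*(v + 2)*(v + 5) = v^4 + v^3 - 23*v^2 + 3*v + 90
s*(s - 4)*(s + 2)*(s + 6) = s^4 + 4*s^3 - 20*s^2 - 48*s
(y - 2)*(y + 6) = y^2 + 4*y - 12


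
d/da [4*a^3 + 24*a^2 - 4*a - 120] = 12*a^2 + 48*a - 4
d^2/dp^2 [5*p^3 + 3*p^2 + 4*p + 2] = 30*p + 6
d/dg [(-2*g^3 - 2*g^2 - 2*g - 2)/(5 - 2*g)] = 2*(4*g^3 - 13*g^2 - 10*g - 7)/(4*g^2 - 20*g + 25)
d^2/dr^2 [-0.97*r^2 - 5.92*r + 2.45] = -1.94000000000000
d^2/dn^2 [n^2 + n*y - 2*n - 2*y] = 2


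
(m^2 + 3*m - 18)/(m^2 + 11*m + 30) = (m - 3)/(m + 5)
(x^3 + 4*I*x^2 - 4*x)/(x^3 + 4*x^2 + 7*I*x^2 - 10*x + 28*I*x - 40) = x*(x + 2*I)/(x^2 + x*(4 + 5*I) + 20*I)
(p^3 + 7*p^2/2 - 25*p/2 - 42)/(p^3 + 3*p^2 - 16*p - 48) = (p - 7/2)/(p - 4)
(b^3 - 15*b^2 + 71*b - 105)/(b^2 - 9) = (b^2 - 12*b + 35)/(b + 3)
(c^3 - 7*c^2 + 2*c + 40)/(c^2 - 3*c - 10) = c - 4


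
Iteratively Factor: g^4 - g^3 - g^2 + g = (g - 1)*(g^3 - g) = (g - 1)^2*(g^2 + g) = (g - 1)^2*(g + 1)*(g)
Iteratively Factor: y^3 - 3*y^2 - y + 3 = (y + 1)*(y^2 - 4*y + 3) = (y - 1)*(y + 1)*(y - 3)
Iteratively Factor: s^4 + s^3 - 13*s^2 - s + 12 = (s - 3)*(s^3 + 4*s^2 - s - 4) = (s - 3)*(s + 4)*(s^2 - 1) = (s - 3)*(s - 1)*(s + 4)*(s + 1)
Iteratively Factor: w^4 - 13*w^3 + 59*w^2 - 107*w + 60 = (w - 1)*(w^3 - 12*w^2 + 47*w - 60) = (w - 3)*(w - 1)*(w^2 - 9*w + 20) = (w - 4)*(w - 3)*(w - 1)*(w - 5)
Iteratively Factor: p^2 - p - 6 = (p + 2)*(p - 3)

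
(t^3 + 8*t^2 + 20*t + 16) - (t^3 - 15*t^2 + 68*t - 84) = 23*t^2 - 48*t + 100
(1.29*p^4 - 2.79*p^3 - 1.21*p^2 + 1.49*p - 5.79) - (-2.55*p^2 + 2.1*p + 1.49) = 1.29*p^4 - 2.79*p^3 + 1.34*p^2 - 0.61*p - 7.28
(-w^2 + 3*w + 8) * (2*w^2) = -2*w^4 + 6*w^3 + 16*w^2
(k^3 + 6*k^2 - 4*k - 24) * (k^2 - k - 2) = k^5 + 5*k^4 - 12*k^3 - 32*k^2 + 32*k + 48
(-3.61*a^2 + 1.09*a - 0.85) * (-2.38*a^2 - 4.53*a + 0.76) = 8.5918*a^4 + 13.7591*a^3 - 5.6583*a^2 + 4.6789*a - 0.646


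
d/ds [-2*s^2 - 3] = -4*s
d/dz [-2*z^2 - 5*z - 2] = -4*z - 5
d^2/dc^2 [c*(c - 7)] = 2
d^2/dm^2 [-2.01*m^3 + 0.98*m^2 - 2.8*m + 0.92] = 1.96 - 12.06*m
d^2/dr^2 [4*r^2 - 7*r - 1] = 8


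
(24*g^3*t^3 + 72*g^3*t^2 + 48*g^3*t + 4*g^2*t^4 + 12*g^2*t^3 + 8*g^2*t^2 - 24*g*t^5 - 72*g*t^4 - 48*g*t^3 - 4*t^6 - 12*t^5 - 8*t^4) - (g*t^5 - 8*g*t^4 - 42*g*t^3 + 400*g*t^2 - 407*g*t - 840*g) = 24*g^3*t^3 + 72*g^3*t^2 + 48*g^3*t + 4*g^2*t^4 + 12*g^2*t^3 + 8*g^2*t^2 - 25*g*t^5 - 64*g*t^4 - 6*g*t^3 - 400*g*t^2 + 407*g*t + 840*g - 4*t^6 - 12*t^5 - 8*t^4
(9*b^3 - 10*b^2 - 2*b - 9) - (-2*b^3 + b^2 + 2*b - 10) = 11*b^3 - 11*b^2 - 4*b + 1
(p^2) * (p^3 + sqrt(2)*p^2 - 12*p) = p^5 + sqrt(2)*p^4 - 12*p^3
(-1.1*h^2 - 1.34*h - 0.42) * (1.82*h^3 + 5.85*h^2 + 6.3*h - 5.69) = -2.002*h^5 - 8.8738*h^4 - 15.5334*h^3 - 4.64*h^2 + 4.9786*h + 2.3898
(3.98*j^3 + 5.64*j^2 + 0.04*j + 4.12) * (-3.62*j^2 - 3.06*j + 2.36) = -14.4076*j^5 - 32.5956*j^4 - 8.0104*j^3 - 1.7264*j^2 - 12.5128*j + 9.7232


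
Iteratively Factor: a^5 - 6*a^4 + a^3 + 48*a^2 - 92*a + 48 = (a - 1)*(a^4 - 5*a^3 - 4*a^2 + 44*a - 48) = (a - 1)*(a + 3)*(a^3 - 8*a^2 + 20*a - 16) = (a - 2)*(a - 1)*(a + 3)*(a^2 - 6*a + 8) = (a - 4)*(a - 2)*(a - 1)*(a + 3)*(a - 2)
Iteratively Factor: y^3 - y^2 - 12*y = (y + 3)*(y^2 - 4*y) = y*(y + 3)*(y - 4)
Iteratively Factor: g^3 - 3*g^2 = (g)*(g^2 - 3*g) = g^2*(g - 3)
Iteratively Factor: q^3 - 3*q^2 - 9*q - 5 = (q + 1)*(q^2 - 4*q - 5) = (q + 1)^2*(q - 5)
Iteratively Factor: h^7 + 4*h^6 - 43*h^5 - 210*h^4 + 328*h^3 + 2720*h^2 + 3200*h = (h - 5)*(h^6 + 9*h^5 + 2*h^4 - 200*h^3 - 672*h^2 - 640*h) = (h - 5)*(h + 4)*(h^5 + 5*h^4 - 18*h^3 - 128*h^2 - 160*h) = (h - 5)*(h + 2)*(h + 4)*(h^4 + 3*h^3 - 24*h^2 - 80*h) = (h - 5)*(h + 2)*(h + 4)^2*(h^3 - h^2 - 20*h) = (h - 5)^2*(h + 2)*(h + 4)^2*(h^2 + 4*h) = (h - 5)^2*(h + 2)*(h + 4)^3*(h)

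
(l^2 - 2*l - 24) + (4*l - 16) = l^2 + 2*l - 40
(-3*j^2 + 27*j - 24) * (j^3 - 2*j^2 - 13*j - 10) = -3*j^5 + 33*j^4 - 39*j^3 - 273*j^2 + 42*j + 240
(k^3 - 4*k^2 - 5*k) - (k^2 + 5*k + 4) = k^3 - 5*k^2 - 10*k - 4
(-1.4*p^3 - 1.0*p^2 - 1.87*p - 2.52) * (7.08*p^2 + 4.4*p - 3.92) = -9.912*p^5 - 13.24*p^4 - 12.1516*p^3 - 22.1496*p^2 - 3.7576*p + 9.8784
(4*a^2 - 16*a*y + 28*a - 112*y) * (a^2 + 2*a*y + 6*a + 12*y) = 4*a^4 - 8*a^3*y + 52*a^3 - 32*a^2*y^2 - 104*a^2*y + 168*a^2 - 416*a*y^2 - 336*a*y - 1344*y^2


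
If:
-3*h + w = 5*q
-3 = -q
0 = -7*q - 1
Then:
No Solution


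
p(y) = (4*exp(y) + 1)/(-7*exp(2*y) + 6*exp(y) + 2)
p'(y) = (4*exp(y) + 1)*(14*exp(2*y) - 6*exp(y))/(-7*exp(2*y) + 6*exp(y) + 2)^2 + 4*exp(y)/(-7*exp(2*y) + 6*exp(y) + 2) = (28*exp(2*y) + 14*exp(y) + 2)*exp(y)/(49*exp(4*y) - 84*exp(3*y) + 8*exp(2*y) + 24*exp(y) + 4)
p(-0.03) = 3.97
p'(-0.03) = 26.90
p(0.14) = -15.55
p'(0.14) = 488.78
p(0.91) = -0.42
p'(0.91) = 0.75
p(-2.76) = 0.53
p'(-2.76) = 0.03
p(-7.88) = 0.50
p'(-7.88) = 0.00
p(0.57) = -0.87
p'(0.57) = 2.35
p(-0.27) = 1.62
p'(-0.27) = 3.54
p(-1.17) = 0.70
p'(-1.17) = 0.28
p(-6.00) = 0.50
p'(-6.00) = 0.00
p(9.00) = 0.00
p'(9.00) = 0.00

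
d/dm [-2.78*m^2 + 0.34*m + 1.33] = 0.34 - 5.56*m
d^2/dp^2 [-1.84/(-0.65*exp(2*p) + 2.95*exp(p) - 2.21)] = ((5.428 - 4.784*exp(p))*(0.65*exp(2*p) - 2.95*exp(p) + 2.21) + 1.84*(1.3*exp(p) - 2.95)*(2.6*exp(p) - 5.9)*exp(p))*exp(p)/(0.65*exp(2*p) - 2.95*exp(p) + 2.21)^3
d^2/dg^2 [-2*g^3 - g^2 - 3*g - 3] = -12*g - 2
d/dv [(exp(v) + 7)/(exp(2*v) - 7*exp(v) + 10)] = (-(exp(v) + 7)*(2*exp(v) - 7) + exp(2*v) - 7*exp(v) + 10)*exp(v)/(exp(2*v) - 7*exp(v) + 10)^2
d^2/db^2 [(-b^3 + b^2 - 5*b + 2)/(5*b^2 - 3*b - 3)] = 4*(-67*b^3 + 84*b^2 - 171*b + 51)/(125*b^6 - 225*b^5 - 90*b^4 + 243*b^3 + 54*b^2 - 81*b - 27)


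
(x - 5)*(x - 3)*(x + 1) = x^3 - 7*x^2 + 7*x + 15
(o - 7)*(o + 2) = o^2 - 5*o - 14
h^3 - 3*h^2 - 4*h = h*(h - 4)*(h + 1)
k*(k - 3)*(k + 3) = k^3 - 9*k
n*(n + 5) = n^2 + 5*n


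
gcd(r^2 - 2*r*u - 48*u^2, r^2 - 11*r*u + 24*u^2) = r - 8*u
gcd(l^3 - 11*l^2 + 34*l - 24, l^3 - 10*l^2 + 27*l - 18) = l^2 - 7*l + 6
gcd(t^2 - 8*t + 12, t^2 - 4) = t - 2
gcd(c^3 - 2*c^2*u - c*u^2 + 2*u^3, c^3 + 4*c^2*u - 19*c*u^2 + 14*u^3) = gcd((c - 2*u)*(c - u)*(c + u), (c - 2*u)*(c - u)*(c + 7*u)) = c^2 - 3*c*u + 2*u^2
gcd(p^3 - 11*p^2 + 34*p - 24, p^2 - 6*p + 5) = p - 1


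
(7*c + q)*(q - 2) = 7*c*q - 14*c + q^2 - 2*q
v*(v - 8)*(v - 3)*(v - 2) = v^4 - 13*v^3 + 46*v^2 - 48*v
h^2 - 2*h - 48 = (h - 8)*(h + 6)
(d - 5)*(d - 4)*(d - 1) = d^3 - 10*d^2 + 29*d - 20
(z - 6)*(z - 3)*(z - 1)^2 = z^4 - 11*z^3 + 37*z^2 - 45*z + 18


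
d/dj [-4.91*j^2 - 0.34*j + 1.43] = -9.82*j - 0.34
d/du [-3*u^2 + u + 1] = 1 - 6*u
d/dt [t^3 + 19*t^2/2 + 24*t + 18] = 3*t^2 + 19*t + 24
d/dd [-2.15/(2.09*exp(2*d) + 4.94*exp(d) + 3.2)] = (8.987*exp(d) + 10.621)*exp(d)/(2.09*exp(2*d) + 4.94*exp(d) + 3.2)^2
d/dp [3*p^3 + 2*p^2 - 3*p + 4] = 9*p^2 + 4*p - 3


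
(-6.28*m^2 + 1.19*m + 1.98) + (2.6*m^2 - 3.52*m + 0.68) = -3.68*m^2 - 2.33*m + 2.66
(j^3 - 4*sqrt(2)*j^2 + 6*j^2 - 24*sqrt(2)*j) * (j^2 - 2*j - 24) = j^5 - 4*sqrt(2)*j^4 + 4*j^4 - 36*j^3 - 16*sqrt(2)*j^3 - 144*j^2 + 144*sqrt(2)*j^2 + 576*sqrt(2)*j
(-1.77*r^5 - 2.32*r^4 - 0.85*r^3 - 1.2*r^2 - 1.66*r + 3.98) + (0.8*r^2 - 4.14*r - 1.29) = -1.77*r^5 - 2.32*r^4 - 0.85*r^3 - 0.4*r^2 - 5.8*r + 2.69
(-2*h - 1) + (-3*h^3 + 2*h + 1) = -3*h^3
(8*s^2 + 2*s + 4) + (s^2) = 9*s^2 + 2*s + 4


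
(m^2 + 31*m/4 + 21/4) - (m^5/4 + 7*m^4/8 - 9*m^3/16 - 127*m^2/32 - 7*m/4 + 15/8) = -m^5/4 - 7*m^4/8 + 9*m^3/16 + 159*m^2/32 + 19*m/2 + 27/8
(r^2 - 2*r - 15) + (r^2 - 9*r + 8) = 2*r^2 - 11*r - 7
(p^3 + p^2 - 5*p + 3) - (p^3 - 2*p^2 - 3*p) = 3*p^2 - 2*p + 3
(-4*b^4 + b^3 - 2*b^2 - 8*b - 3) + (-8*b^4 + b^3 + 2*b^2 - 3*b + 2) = -12*b^4 + 2*b^3 - 11*b - 1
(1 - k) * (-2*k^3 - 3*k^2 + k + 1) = 2*k^4 + k^3 - 4*k^2 + 1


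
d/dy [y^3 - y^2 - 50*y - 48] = 3*y^2 - 2*y - 50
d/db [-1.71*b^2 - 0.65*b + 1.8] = -3.42*b - 0.65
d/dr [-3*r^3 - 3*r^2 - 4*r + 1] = -9*r^2 - 6*r - 4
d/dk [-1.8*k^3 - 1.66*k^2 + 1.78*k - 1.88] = -5.4*k^2 - 3.32*k + 1.78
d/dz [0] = 0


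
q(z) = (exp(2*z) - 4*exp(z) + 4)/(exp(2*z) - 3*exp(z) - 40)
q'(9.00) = 0.00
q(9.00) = 1.00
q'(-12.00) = 0.00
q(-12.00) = -0.10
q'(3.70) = -0.03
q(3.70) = 1.00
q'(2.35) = -4.54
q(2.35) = 1.87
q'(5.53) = 0.00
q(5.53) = 1.00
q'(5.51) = 0.00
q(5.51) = 1.00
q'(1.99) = -43.06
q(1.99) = -3.35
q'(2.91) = -0.35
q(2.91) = 1.11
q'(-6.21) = 0.00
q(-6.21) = -0.10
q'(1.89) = -9.43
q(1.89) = -1.33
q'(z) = (-2*exp(2*z) + 3*exp(z))*(exp(2*z) - 4*exp(z) + 4)/(exp(2*z) - 3*exp(z) - 40)^2 + (2*exp(2*z) - 4*exp(z))/(exp(2*z) - 3*exp(z) - 40) = (exp(2*z) - 88*exp(z) + 172)*exp(z)/(exp(4*z) - 6*exp(3*z) - 71*exp(2*z) + 240*exp(z) + 1600)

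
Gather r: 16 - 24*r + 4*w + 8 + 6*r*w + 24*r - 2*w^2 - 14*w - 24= 6*r*w - 2*w^2 - 10*w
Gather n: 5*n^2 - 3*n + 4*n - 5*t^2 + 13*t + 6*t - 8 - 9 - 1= 5*n^2 + n - 5*t^2 + 19*t - 18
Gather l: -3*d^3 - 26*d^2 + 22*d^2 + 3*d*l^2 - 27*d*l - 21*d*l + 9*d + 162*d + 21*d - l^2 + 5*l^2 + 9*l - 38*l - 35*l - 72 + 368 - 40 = -3*d^3 - 4*d^2 + 192*d + l^2*(3*d + 4) + l*(-48*d - 64) + 256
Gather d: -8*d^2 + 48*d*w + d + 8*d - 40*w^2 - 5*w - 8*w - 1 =-8*d^2 + d*(48*w + 9) - 40*w^2 - 13*w - 1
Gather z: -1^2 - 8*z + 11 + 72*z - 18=64*z - 8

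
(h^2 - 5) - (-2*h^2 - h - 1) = 3*h^2 + h - 4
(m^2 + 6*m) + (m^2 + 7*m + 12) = 2*m^2 + 13*m + 12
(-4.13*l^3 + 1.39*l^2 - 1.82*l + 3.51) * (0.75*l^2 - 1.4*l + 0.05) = -3.0975*l^5 + 6.8245*l^4 - 3.5175*l^3 + 5.25*l^2 - 5.005*l + 0.1755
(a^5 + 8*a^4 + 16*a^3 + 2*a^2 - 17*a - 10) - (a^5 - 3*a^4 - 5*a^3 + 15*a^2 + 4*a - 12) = 11*a^4 + 21*a^3 - 13*a^2 - 21*a + 2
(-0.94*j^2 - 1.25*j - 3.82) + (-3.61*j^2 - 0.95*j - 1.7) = -4.55*j^2 - 2.2*j - 5.52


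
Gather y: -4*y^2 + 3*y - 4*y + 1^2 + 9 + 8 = -4*y^2 - y + 18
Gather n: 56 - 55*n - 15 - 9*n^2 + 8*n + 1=-9*n^2 - 47*n + 42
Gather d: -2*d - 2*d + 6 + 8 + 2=16 - 4*d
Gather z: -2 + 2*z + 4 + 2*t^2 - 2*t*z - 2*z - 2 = 2*t^2 - 2*t*z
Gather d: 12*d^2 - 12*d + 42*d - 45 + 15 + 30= 12*d^2 + 30*d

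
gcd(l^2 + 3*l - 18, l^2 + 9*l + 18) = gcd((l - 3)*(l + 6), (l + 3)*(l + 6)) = l + 6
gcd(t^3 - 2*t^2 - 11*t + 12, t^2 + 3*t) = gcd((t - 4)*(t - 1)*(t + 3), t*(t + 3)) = t + 3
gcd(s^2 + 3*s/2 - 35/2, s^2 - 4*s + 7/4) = s - 7/2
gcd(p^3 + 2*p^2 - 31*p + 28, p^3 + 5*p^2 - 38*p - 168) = p + 7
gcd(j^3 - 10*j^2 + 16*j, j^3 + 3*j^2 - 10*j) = j^2 - 2*j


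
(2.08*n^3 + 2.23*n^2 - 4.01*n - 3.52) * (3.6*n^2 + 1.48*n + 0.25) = 7.488*n^5 + 11.1064*n^4 - 10.6156*n^3 - 18.0493*n^2 - 6.2121*n - 0.88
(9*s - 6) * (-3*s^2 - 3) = -27*s^3 + 18*s^2 - 27*s + 18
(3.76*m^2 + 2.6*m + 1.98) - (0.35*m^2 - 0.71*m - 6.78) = 3.41*m^2 + 3.31*m + 8.76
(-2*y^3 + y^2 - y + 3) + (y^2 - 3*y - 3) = -2*y^3 + 2*y^2 - 4*y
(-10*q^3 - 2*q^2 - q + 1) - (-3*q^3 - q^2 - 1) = -7*q^3 - q^2 - q + 2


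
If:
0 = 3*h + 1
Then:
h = -1/3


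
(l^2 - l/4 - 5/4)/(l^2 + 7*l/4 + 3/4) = (4*l - 5)/(4*l + 3)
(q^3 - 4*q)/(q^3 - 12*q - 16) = q*(q - 2)/(q^2 - 2*q - 8)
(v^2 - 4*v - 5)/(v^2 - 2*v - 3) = (v - 5)/(v - 3)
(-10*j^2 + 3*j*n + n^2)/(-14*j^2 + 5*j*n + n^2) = (5*j + n)/(7*j + n)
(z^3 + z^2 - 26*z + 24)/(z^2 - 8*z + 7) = (z^2 + 2*z - 24)/(z - 7)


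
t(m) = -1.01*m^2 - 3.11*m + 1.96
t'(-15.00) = 27.19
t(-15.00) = -178.64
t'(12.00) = -27.35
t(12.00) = -180.80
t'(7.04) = -17.33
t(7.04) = -69.99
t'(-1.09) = -0.91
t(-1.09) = 4.15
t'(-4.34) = 5.66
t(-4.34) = -3.57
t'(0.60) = -4.32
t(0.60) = -0.27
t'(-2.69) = 2.32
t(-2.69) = 3.02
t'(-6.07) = 9.15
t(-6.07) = -16.38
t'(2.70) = -8.56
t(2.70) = -13.80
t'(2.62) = -8.40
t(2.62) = -13.12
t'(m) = -2.02*m - 3.11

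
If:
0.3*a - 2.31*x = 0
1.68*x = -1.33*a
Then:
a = 0.00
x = 0.00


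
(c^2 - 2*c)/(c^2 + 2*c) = (c - 2)/(c + 2)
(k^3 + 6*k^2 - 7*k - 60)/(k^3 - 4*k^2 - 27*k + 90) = (k + 4)/(k - 6)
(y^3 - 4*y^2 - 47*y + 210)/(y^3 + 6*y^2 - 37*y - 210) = (y - 5)/(y + 5)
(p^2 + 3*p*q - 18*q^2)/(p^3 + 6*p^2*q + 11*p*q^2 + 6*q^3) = (p^2 + 3*p*q - 18*q^2)/(p^3 + 6*p^2*q + 11*p*q^2 + 6*q^3)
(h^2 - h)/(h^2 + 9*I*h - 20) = h*(h - 1)/(h^2 + 9*I*h - 20)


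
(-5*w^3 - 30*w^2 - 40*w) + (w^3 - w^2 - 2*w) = -4*w^3 - 31*w^2 - 42*w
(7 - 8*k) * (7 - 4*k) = 32*k^2 - 84*k + 49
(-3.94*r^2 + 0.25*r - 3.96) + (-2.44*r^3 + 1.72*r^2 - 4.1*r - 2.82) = -2.44*r^3 - 2.22*r^2 - 3.85*r - 6.78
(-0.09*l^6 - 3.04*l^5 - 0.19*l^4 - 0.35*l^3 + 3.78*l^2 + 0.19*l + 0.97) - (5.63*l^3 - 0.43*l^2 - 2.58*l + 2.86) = -0.09*l^6 - 3.04*l^5 - 0.19*l^4 - 5.98*l^3 + 4.21*l^2 + 2.77*l - 1.89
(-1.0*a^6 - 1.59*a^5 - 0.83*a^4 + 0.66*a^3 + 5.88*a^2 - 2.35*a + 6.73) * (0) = 0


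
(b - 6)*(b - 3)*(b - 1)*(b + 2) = b^4 - 8*b^3 + 7*b^2 + 36*b - 36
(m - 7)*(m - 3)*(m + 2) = m^3 - 8*m^2 + m + 42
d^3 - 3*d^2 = d^2*(d - 3)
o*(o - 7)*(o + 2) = o^3 - 5*o^2 - 14*o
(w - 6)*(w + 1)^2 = w^3 - 4*w^2 - 11*w - 6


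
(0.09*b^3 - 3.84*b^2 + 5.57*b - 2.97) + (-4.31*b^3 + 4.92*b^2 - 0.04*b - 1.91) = -4.22*b^3 + 1.08*b^2 + 5.53*b - 4.88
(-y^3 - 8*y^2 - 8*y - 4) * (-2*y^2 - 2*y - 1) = 2*y^5 + 18*y^4 + 33*y^3 + 32*y^2 + 16*y + 4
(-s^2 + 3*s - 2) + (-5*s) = -s^2 - 2*s - 2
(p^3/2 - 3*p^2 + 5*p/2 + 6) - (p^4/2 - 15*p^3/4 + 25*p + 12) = -p^4/2 + 17*p^3/4 - 3*p^2 - 45*p/2 - 6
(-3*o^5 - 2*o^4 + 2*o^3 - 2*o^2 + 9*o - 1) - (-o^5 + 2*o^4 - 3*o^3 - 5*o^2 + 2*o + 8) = -2*o^5 - 4*o^4 + 5*o^3 + 3*o^2 + 7*o - 9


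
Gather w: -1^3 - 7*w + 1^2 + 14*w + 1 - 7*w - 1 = 0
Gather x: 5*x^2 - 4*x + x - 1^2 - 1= 5*x^2 - 3*x - 2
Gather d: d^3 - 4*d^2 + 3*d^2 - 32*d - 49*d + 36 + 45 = d^3 - d^2 - 81*d + 81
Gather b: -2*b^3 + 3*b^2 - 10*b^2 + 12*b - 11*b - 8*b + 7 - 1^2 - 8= -2*b^3 - 7*b^2 - 7*b - 2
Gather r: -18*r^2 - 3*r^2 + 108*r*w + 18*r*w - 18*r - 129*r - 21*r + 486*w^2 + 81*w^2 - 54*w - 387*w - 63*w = -21*r^2 + r*(126*w - 168) + 567*w^2 - 504*w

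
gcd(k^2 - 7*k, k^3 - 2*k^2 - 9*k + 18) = 1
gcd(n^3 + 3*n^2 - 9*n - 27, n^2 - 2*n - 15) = n + 3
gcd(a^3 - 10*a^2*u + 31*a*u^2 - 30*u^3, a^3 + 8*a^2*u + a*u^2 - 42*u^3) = -a + 2*u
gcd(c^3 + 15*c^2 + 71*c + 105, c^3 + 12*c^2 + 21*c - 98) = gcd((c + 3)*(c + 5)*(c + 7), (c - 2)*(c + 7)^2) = c + 7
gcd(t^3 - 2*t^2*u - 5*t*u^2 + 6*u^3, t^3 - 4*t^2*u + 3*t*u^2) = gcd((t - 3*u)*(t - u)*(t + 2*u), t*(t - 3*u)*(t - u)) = t^2 - 4*t*u + 3*u^2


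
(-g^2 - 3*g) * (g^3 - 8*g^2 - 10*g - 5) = -g^5 + 5*g^4 + 34*g^3 + 35*g^2 + 15*g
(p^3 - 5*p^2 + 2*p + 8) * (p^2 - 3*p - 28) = p^5 - 8*p^4 - 11*p^3 + 142*p^2 - 80*p - 224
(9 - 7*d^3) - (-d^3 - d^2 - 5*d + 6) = -6*d^3 + d^2 + 5*d + 3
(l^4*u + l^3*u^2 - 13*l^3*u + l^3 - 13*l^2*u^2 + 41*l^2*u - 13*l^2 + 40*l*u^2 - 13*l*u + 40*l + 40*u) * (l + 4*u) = l^5*u + 5*l^4*u^2 - 13*l^4*u + l^4 + 4*l^3*u^3 - 65*l^3*u^2 + 45*l^3*u - 13*l^3 - 52*l^2*u^3 + 204*l^2*u^2 - 65*l^2*u + 40*l^2 + 160*l*u^3 - 52*l*u^2 + 200*l*u + 160*u^2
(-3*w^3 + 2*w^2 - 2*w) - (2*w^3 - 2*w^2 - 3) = -5*w^3 + 4*w^2 - 2*w + 3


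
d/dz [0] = 0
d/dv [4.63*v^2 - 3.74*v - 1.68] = 9.26*v - 3.74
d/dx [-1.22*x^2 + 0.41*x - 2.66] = 0.41 - 2.44*x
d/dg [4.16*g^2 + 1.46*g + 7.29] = 8.32*g + 1.46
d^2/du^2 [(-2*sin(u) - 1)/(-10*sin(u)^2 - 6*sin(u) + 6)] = (-50*sin(u)^5 - 70*sin(u)^4 - 125*sin(u)^3 + 63*sin(u)^2 + 243*sin(u) + 84)/(2*(5*sin(u)^2 + 3*sin(u) - 3)^3)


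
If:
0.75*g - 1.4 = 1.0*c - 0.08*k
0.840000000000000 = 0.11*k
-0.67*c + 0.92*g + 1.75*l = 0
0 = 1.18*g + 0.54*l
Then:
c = -0.67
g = 0.16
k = 7.64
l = -0.34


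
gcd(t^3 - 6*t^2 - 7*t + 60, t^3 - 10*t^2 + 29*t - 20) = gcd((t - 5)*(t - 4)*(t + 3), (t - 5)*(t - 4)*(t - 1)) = t^2 - 9*t + 20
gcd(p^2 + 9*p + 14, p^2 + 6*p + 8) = p + 2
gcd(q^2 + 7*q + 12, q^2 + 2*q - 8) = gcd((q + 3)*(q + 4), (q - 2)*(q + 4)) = q + 4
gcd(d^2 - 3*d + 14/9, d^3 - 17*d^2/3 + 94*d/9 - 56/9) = d - 7/3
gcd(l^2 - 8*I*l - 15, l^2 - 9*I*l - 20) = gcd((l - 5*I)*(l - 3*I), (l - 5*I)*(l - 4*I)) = l - 5*I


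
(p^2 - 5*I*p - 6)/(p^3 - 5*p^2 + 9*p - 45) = (p - 2*I)/(p^2 + p*(-5 + 3*I) - 15*I)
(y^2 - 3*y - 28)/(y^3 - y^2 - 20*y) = (y - 7)/(y*(y - 5))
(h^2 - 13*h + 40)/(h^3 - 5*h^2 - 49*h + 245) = (h - 8)/(h^2 - 49)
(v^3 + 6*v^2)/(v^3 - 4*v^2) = (v + 6)/(v - 4)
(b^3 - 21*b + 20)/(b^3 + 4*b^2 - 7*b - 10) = (b^2 - 5*b + 4)/(b^2 - b - 2)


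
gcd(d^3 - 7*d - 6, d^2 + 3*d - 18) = d - 3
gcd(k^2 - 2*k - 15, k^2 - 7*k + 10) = k - 5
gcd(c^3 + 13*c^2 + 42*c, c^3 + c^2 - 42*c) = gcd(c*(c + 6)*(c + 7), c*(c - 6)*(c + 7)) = c^2 + 7*c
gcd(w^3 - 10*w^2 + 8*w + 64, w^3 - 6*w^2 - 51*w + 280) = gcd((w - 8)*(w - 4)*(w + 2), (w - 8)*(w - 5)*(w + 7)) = w - 8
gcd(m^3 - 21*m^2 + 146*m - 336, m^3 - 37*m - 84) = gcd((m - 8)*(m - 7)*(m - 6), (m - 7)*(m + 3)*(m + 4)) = m - 7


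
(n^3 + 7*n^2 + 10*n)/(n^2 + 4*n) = (n^2 + 7*n + 10)/(n + 4)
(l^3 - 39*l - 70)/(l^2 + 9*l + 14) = (l^2 - 2*l - 35)/(l + 7)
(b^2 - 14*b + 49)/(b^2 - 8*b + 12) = (b^2 - 14*b + 49)/(b^2 - 8*b + 12)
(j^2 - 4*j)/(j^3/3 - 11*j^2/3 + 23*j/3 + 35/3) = 3*j*(j - 4)/(j^3 - 11*j^2 + 23*j + 35)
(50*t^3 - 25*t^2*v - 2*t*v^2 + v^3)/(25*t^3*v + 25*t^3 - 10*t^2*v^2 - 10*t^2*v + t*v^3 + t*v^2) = (10*t^2 - 3*t*v - v^2)/(t*(5*t*v + 5*t - v^2 - v))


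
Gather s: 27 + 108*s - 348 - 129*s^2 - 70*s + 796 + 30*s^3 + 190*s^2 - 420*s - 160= 30*s^3 + 61*s^2 - 382*s + 315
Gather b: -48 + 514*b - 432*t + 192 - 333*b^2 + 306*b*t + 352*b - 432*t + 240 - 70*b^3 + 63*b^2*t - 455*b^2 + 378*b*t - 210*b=-70*b^3 + b^2*(63*t - 788) + b*(684*t + 656) - 864*t + 384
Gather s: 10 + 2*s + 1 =2*s + 11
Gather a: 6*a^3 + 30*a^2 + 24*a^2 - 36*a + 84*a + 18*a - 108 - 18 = 6*a^3 + 54*a^2 + 66*a - 126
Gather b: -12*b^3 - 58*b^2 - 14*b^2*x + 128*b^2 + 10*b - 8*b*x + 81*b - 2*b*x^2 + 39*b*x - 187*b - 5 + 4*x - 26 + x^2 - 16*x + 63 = -12*b^3 + b^2*(70 - 14*x) + b*(-2*x^2 + 31*x - 96) + x^2 - 12*x + 32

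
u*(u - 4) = u^2 - 4*u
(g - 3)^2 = g^2 - 6*g + 9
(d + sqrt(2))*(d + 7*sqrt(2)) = d^2 + 8*sqrt(2)*d + 14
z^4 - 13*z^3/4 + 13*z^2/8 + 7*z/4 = z*(z - 2)*(z - 7/4)*(z + 1/2)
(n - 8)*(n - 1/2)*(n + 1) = n^3 - 15*n^2/2 - 9*n/2 + 4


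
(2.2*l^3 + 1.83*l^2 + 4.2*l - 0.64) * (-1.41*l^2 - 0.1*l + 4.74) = -3.102*l^5 - 2.8003*l^4 + 4.323*l^3 + 9.1566*l^2 + 19.972*l - 3.0336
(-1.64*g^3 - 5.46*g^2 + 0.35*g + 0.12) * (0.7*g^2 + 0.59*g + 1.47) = -1.148*g^5 - 4.7896*g^4 - 5.3872*g^3 - 7.7357*g^2 + 0.5853*g + 0.1764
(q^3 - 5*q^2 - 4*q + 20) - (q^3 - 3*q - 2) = -5*q^2 - q + 22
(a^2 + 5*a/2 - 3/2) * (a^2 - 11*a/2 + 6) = a^4 - 3*a^3 - 37*a^2/4 + 93*a/4 - 9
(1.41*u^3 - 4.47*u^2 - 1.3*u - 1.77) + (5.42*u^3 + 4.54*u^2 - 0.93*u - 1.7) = 6.83*u^3 + 0.0700000000000003*u^2 - 2.23*u - 3.47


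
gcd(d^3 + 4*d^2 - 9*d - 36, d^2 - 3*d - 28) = d + 4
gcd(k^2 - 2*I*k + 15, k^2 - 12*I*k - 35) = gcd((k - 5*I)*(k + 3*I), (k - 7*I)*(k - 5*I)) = k - 5*I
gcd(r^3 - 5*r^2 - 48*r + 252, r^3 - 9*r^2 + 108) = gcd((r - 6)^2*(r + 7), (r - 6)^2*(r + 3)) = r^2 - 12*r + 36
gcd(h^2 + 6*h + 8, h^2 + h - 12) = h + 4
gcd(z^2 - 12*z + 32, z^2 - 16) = z - 4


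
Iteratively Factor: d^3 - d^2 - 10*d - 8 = (d - 4)*(d^2 + 3*d + 2) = (d - 4)*(d + 1)*(d + 2)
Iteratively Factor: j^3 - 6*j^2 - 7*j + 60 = (j - 4)*(j^2 - 2*j - 15) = (j - 4)*(j + 3)*(j - 5)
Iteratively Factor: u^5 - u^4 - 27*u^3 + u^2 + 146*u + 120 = (u - 5)*(u^4 + 4*u^3 - 7*u^2 - 34*u - 24) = (u - 5)*(u + 2)*(u^3 + 2*u^2 - 11*u - 12) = (u - 5)*(u - 3)*(u + 2)*(u^2 + 5*u + 4) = (u - 5)*(u - 3)*(u + 2)*(u + 4)*(u + 1)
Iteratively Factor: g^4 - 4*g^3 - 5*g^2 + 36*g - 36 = (g - 3)*(g^3 - g^2 - 8*g + 12) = (g - 3)*(g + 3)*(g^2 - 4*g + 4) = (g - 3)*(g - 2)*(g + 3)*(g - 2)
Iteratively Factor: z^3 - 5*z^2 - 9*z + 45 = (z - 3)*(z^2 - 2*z - 15) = (z - 3)*(z + 3)*(z - 5)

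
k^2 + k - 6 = (k - 2)*(k + 3)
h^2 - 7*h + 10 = (h - 5)*(h - 2)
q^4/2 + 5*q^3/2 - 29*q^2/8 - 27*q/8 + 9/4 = (q/2 + 1/2)*(q - 3/2)*(q - 1/2)*(q + 6)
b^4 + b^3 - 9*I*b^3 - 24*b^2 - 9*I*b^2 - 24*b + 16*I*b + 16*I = (b + 1)*(b - 4*I)^2*(b - I)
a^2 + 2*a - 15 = (a - 3)*(a + 5)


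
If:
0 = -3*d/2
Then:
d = 0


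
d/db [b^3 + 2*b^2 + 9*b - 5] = 3*b^2 + 4*b + 9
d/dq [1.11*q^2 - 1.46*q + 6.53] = 2.22*q - 1.46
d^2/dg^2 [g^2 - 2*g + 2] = 2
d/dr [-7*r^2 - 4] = -14*r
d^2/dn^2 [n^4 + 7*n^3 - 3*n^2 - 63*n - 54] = 12*n^2 + 42*n - 6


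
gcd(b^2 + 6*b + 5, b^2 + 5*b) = b + 5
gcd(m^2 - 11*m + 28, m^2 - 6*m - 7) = m - 7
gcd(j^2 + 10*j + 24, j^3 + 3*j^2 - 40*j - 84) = 1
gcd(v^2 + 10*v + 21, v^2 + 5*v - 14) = v + 7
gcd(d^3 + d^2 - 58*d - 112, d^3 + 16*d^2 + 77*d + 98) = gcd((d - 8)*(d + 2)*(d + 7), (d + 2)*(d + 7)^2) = d^2 + 9*d + 14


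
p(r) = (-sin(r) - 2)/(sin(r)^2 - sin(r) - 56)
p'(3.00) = -0.02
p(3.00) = 0.04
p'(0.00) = 0.02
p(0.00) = 0.04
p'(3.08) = -0.02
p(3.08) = 0.04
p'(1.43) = 0.00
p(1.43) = 0.05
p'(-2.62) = -0.01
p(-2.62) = 0.03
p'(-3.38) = -0.02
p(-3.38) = 0.04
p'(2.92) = -0.02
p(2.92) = 0.04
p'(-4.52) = -0.00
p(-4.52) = 0.05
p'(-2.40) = -0.01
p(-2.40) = 0.02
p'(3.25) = -0.02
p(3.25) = 0.03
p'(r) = (-2*sin(r)*cos(r) + cos(r))*(-sin(r) - 2)/(sin(r)^2 - sin(r) - 56)^2 - cos(r)/(sin(r)^2 - sin(r) - 56)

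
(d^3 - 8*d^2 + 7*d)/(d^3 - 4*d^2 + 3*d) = (d - 7)/(d - 3)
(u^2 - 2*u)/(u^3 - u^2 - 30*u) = (2 - u)/(-u^2 + u + 30)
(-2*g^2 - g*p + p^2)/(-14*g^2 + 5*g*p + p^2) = (g + p)/(7*g + p)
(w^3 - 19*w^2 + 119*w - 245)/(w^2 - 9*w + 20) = (w^2 - 14*w + 49)/(w - 4)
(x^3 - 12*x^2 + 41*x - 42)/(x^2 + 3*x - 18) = (x^2 - 9*x + 14)/(x + 6)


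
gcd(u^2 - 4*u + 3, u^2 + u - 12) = u - 3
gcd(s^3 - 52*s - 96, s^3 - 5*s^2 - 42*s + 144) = s^2 - 2*s - 48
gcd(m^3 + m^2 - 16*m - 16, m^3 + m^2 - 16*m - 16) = m^3 + m^2 - 16*m - 16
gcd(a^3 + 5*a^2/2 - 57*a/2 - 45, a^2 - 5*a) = a - 5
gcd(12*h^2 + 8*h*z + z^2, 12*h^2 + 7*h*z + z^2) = 1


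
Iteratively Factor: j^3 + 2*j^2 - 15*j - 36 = (j - 4)*(j^2 + 6*j + 9) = (j - 4)*(j + 3)*(j + 3)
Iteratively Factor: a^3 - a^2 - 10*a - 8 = (a - 4)*(a^2 + 3*a + 2) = (a - 4)*(a + 1)*(a + 2)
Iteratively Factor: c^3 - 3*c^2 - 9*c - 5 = (c + 1)*(c^2 - 4*c - 5) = (c - 5)*(c + 1)*(c + 1)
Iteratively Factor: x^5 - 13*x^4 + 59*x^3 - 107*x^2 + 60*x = (x - 3)*(x^4 - 10*x^3 + 29*x^2 - 20*x) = (x - 4)*(x - 3)*(x^3 - 6*x^2 + 5*x) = (x - 5)*(x - 4)*(x - 3)*(x^2 - x) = x*(x - 5)*(x - 4)*(x - 3)*(x - 1)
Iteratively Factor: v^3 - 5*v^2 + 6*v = (v)*(v^2 - 5*v + 6) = v*(v - 2)*(v - 3)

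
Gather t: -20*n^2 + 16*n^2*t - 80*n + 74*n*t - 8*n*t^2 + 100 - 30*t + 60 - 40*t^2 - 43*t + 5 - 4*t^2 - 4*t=-20*n^2 - 80*n + t^2*(-8*n - 44) + t*(16*n^2 + 74*n - 77) + 165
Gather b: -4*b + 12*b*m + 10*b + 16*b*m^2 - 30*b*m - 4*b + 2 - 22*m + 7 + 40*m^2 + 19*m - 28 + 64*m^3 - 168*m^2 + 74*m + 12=b*(16*m^2 - 18*m + 2) + 64*m^3 - 128*m^2 + 71*m - 7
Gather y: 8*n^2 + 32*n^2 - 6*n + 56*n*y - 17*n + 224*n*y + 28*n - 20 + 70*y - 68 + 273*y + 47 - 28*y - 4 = 40*n^2 + 5*n + y*(280*n + 315) - 45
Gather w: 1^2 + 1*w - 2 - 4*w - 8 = -3*w - 9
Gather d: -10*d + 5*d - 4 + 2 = -5*d - 2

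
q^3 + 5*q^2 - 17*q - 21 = (q - 3)*(q + 1)*(q + 7)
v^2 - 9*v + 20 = (v - 5)*(v - 4)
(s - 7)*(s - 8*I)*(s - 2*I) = s^3 - 7*s^2 - 10*I*s^2 - 16*s + 70*I*s + 112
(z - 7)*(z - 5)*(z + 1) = z^3 - 11*z^2 + 23*z + 35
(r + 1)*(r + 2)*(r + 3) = r^3 + 6*r^2 + 11*r + 6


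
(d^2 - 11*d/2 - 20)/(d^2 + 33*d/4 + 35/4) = 2*(2*d^2 - 11*d - 40)/(4*d^2 + 33*d + 35)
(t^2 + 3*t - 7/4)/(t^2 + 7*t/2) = (t - 1/2)/t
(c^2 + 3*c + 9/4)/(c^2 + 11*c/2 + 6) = (c + 3/2)/(c + 4)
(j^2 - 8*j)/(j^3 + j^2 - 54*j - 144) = j/(j^2 + 9*j + 18)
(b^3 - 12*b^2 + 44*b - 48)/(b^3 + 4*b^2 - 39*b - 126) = (b^2 - 6*b + 8)/(b^2 + 10*b + 21)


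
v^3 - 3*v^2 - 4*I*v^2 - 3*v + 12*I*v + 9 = (v - 3)*(v - 3*I)*(v - I)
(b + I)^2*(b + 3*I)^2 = b^4 + 8*I*b^3 - 22*b^2 - 24*I*b + 9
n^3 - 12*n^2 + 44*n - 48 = (n - 6)*(n - 4)*(n - 2)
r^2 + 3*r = r*(r + 3)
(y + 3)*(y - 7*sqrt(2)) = y^2 - 7*sqrt(2)*y + 3*y - 21*sqrt(2)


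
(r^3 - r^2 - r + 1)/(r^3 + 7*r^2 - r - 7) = (r - 1)/(r + 7)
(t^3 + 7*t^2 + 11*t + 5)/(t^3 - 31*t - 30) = (t + 1)/(t - 6)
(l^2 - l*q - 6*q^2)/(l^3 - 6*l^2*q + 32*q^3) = (l - 3*q)/(l^2 - 8*l*q + 16*q^2)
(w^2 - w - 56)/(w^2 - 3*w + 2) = (w^2 - w - 56)/(w^2 - 3*w + 2)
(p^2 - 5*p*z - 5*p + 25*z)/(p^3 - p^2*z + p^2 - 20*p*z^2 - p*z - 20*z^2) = (p - 5)/(p^2 + 4*p*z + p + 4*z)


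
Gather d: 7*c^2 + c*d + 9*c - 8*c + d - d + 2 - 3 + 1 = 7*c^2 + c*d + c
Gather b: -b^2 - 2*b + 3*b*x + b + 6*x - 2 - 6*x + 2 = -b^2 + b*(3*x - 1)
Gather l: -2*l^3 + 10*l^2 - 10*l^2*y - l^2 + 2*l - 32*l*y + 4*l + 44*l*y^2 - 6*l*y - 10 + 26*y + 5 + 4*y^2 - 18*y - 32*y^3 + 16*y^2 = -2*l^3 + l^2*(9 - 10*y) + l*(44*y^2 - 38*y + 6) - 32*y^3 + 20*y^2 + 8*y - 5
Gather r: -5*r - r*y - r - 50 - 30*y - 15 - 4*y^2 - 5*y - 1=r*(-y - 6) - 4*y^2 - 35*y - 66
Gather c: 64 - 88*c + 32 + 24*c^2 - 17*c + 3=24*c^2 - 105*c + 99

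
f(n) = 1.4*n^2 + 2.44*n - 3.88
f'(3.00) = 10.84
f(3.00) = 16.04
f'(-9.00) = -22.76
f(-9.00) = 87.56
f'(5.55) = 17.98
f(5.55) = 52.79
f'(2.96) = 10.73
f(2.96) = 15.61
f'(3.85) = 13.22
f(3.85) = 26.27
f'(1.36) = 6.25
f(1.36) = 2.03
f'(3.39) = 11.93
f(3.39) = 20.48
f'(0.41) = 3.59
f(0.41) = -2.64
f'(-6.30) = -15.20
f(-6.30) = 36.31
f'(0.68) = 4.34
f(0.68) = -1.57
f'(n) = 2.8*n + 2.44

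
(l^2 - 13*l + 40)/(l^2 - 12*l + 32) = (l - 5)/(l - 4)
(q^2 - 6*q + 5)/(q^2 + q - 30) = (q - 1)/(q + 6)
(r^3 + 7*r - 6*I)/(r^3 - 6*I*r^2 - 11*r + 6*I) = (r + 3*I)/(r - 3*I)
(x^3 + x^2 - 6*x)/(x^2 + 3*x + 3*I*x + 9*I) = x*(x - 2)/(x + 3*I)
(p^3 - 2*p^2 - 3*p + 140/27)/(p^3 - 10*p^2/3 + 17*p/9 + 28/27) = (3*p + 5)/(3*p + 1)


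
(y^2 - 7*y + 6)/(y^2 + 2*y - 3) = (y - 6)/(y + 3)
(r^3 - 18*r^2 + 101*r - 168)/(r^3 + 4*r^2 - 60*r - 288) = (r^2 - 10*r + 21)/(r^2 + 12*r + 36)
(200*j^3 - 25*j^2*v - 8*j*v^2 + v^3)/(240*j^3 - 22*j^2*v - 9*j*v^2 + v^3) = (-5*j + v)/(-6*j + v)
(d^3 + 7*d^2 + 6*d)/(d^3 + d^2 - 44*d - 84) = d*(d + 1)/(d^2 - 5*d - 14)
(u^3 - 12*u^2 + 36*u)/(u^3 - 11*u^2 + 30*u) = (u - 6)/(u - 5)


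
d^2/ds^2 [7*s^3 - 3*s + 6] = 42*s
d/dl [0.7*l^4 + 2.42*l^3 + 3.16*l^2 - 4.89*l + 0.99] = 2.8*l^3 + 7.26*l^2 + 6.32*l - 4.89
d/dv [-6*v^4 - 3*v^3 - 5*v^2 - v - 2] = -24*v^3 - 9*v^2 - 10*v - 1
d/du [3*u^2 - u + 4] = 6*u - 1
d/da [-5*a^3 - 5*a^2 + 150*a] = -15*a^2 - 10*a + 150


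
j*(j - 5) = j^2 - 5*j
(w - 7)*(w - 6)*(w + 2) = w^3 - 11*w^2 + 16*w + 84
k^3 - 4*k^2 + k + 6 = (k - 3)*(k - 2)*(k + 1)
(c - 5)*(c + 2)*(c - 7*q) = c^3 - 7*c^2*q - 3*c^2 + 21*c*q - 10*c + 70*q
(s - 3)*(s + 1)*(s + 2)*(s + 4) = s^4 + 4*s^3 - 7*s^2 - 34*s - 24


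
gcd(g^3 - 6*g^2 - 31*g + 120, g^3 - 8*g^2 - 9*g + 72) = g^2 - 11*g + 24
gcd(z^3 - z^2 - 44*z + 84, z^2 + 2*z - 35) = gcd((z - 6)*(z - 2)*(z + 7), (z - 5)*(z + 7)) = z + 7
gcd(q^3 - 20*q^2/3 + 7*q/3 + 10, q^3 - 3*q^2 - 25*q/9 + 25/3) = q - 5/3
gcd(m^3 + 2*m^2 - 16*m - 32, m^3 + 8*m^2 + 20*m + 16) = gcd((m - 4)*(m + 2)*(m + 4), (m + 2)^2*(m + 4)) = m^2 + 6*m + 8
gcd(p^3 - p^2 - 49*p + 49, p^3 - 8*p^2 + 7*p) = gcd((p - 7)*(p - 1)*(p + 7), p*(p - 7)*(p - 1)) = p^2 - 8*p + 7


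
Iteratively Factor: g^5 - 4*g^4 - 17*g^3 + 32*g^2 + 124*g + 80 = (g + 2)*(g^4 - 6*g^3 - 5*g^2 + 42*g + 40) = (g - 4)*(g + 2)*(g^3 - 2*g^2 - 13*g - 10) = (g - 5)*(g - 4)*(g + 2)*(g^2 + 3*g + 2) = (g - 5)*(g - 4)*(g + 1)*(g + 2)*(g + 2)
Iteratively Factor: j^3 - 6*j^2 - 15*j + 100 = (j - 5)*(j^2 - j - 20) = (j - 5)*(j + 4)*(j - 5)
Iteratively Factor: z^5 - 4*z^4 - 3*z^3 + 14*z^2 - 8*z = (z - 4)*(z^4 - 3*z^2 + 2*z) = (z - 4)*(z + 2)*(z^3 - 2*z^2 + z) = z*(z - 4)*(z + 2)*(z^2 - 2*z + 1) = z*(z - 4)*(z - 1)*(z + 2)*(z - 1)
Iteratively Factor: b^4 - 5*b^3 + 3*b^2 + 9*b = (b)*(b^3 - 5*b^2 + 3*b + 9) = b*(b + 1)*(b^2 - 6*b + 9) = b*(b - 3)*(b + 1)*(b - 3)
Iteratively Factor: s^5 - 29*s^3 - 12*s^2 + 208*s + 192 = (s + 1)*(s^4 - s^3 - 28*s^2 + 16*s + 192) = (s + 1)*(s + 4)*(s^3 - 5*s^2 - 8*s + 48) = (s + 1)*(s + 3)*(s + 4)*(s^2 - 8*s + 16) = (s - 4)*(s + 1)*(s + 3)*(s + 4)*(s - 4)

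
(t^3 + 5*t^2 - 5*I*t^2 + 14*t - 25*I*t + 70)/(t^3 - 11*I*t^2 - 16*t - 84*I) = (t + 5)/(t - 6*I)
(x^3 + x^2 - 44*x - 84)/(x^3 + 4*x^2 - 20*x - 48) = (x - 7)/(x - 4)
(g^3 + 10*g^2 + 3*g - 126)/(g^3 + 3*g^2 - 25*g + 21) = (g + 6)/(g - 1)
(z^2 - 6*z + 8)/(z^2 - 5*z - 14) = (-z^2 + 6*z - 8)/(-z^2 + 5*z + 14)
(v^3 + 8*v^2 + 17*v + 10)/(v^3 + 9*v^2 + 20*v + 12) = (v + 5)/(v + 6)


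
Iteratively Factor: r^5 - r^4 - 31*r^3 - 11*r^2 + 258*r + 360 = (r - 4)*(r^4 + 3*r^3 - 19*r^2 - 87*r - 90) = (r - 5)*(r - 4)*(r^3 + 8*r^2 + 21*r + 18) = (r - 5)*(r - 4)*(r + 2)*(r^2 + 6*r + 9) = (r - 5)*(r - 4)*(r + 2)*(r + 3)*(r + 3)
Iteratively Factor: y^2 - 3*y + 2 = (y - 1)*(y - 2)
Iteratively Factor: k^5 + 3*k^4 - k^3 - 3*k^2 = (k)*(k^4 + 3*k^3 - k^2 - 3*k) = k^2*(k^3 + 3*k^2 - k - 3) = k^2*(k - 1)*(k^2 + 4*k + 3) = k^2*(k - 1)*(k + 1)*(k + 3)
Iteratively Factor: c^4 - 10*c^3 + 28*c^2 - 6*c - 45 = (c - 3)*(c^3 - 7*c^2 + 7*c + 15) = (c - 3)^2*(c^2 - 4*c - 5) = (c - 3)^2*(c + 1)*(c - 5)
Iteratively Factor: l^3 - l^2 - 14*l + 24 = (l - 3)*(l^2 + 2*l - 8) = (l - 3)*(l + 4)*(l - 2)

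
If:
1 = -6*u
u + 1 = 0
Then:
No Solution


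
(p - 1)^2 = p^2 - 2*p + 1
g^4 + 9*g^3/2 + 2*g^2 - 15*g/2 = g*(g - 1)*(g + 5/2)*(g + 3)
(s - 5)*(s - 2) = s^2 - 7*s + 10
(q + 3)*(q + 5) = q^2 + 8*q + 15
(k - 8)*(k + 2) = k^2 - 6*k - 16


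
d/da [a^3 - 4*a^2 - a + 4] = 3*a^2 - 8*a - 1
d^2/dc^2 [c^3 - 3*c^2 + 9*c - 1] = 6*c - 6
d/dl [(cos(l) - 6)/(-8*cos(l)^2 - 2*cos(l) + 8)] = (24*cos(l) - cos(2*l))*sin(l)/(-4*sin(l)^2 + cos(l))^2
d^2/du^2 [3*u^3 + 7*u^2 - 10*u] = 18*u + 14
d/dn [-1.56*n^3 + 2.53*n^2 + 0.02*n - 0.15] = -4.68*n^2 + 5.06*n + 0.02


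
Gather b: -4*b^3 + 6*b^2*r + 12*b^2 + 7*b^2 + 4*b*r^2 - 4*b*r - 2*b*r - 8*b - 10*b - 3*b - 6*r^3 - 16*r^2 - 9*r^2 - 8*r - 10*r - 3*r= -4*b^3 + b^2*(6*r + 19) + b*(4*r^2 - 6*r - 21) - 6*r^3 - 25*r^2 - 21*r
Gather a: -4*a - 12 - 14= -4*a - 26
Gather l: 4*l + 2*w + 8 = 4*l + 2*w + 8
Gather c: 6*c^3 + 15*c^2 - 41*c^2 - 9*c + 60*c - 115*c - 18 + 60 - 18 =6*c^3 - 26*c^2 - 64*c + 24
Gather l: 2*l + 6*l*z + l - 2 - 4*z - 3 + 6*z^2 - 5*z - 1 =l*(6*z + 3) + 6*z^2 - 9*z - 6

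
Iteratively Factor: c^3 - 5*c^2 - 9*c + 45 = (c - 5)*(c^2 - 9) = (c - 5)*(c + 3)*(c - 3)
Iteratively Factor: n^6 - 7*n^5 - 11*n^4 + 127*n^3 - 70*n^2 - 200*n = (n + 1)*(n^5 - 8*n^4 - 3*n^3 + 130*n^2 - 200*n) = (n - 5)*(n + 1)*(n^4 - 3*n^3 - 18*n^2 + 40*n) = (n - 5)*(n - 2)*(n + 1)*(n^3 - n^2 - 20*n) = n*(n - 5)*(n - 2)*(n + 1)*(n^2 - n - 20) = n*(n - 5)*(n - 2)*(n + 1)*(n + 4)*(n - 5)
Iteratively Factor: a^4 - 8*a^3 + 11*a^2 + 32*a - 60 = (a - 5)*(a^3 - 3*a^2 - 4*a + 12) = (a - 5)*(a - 3)*(a^2 - 4) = (a - 5)*(a - 3)*(a + 2)*(a - 2)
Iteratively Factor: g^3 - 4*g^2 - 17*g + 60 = (g + 4)*(g^2 - 8*g + 15) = (g - 5)*(g + 4)*(g - 3)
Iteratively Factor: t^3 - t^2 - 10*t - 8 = (t + 2)*(t^2 - 3*t - 4) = (t + 1)*(t + 2)*(t - 4)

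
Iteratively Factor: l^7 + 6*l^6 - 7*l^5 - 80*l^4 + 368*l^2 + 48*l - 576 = (l - 2)*(l^6 + 8*l^5 + 9*l^4 - 62*l^3 - 124*l^2 + 120*l + 288) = (l - 2)^2*(l^5 + 10*l^4 + 29*l^3 - 4*l^2 - 132*l - 144) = (l - 2)^2*(l + 4)*(l^4 + 6*l^3 + 5*l^2 - 24*l - 36) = (l - 2)^2*(l + 3)*(l + 4)*(l^3 + 3*l^2 - 4*l - 12) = (l - 2)^2*(l + 3)^2*(l + 4)*(l^2 - 4) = (l - 2)^2*(l + 2)*(l + 3)^2*(l + 4)*(l - 2)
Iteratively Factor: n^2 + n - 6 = (n - 2)*(n + 3)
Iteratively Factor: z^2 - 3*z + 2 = (z - 2)*(z - 1)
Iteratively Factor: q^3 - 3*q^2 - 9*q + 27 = (q - 3)*(q^2 - 9) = (q - 3)*(q + 3)*(q - 3)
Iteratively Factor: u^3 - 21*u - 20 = (u - 5)*(u^2 + 5*u + 4) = (u - 5)*(u + 4)*(u + 1)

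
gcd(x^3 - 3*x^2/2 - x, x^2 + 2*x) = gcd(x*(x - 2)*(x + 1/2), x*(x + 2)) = x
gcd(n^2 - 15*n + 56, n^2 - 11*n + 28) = n - 7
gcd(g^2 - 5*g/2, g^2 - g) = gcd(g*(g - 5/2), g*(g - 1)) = g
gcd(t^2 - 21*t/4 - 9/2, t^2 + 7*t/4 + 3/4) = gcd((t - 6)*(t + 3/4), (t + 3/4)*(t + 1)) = t + 3/4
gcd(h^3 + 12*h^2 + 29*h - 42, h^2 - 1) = h - 1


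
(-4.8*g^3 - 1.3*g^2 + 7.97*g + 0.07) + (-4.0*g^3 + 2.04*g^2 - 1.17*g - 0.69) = -8.8*g^3 + 0.74*g^2 + 6.8*g - 0.62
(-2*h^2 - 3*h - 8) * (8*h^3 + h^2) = -16*h^5 - 26*h^4 - 67*h^3 - 8*h^2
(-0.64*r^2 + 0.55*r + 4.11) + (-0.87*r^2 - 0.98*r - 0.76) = -1.51*r^2 - 0.43*r + 3.35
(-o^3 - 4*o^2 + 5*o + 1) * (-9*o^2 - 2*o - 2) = 9*o^5 + 38*o^4 - 35*o^3 - 11*o^2 - 12*o - 2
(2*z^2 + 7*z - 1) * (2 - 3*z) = -6*z^3 - 17*z^2 + 17*z - 2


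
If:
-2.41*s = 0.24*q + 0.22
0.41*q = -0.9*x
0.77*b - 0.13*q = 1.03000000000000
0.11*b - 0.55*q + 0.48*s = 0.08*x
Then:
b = 1.37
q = 0.19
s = -0.11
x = -0.09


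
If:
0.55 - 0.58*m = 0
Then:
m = 0.95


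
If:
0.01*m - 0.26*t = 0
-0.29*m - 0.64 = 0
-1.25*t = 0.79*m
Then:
No Solution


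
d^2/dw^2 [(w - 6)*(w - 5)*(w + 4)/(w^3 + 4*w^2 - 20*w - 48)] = 2*(-11*w^6 + 18*w^5 + 420*w^4 + 1016*w^3 - 6624*w^2 - 12672*w + 68352)/(w^9 + 12*w^8 - 12*w^7 - 560*w^6 - 912*w^5 + 8256*w^4 + 21952*w^3 - 29952*w^2 - 138240*w - 110592)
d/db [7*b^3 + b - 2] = 21*b^2 + 1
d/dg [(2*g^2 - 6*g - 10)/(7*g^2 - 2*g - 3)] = 2*(19*g^2 + 64*g - 1)/(49*g^4 - 28*g^3 - 38*g^2 + 12*g + 9)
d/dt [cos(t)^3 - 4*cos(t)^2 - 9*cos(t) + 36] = (-3*cos(t)^2 + 8*cos(t) + 9)*sin(t)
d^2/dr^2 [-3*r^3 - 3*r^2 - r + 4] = -18*r - 6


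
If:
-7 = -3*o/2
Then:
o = 14/3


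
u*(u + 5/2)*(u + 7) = u^3 + 19*u^2/2 + 35*u/2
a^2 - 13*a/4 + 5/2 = (a - 2)*(a - 5/4)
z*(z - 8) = z^2 - 8*z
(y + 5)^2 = y^2 + 10*y + 25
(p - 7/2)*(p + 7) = p^2 + 7*p/2 - 49/2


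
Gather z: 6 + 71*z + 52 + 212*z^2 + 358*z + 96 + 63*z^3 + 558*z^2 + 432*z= 63*z^3 + 770*z^2 + 861*z + 154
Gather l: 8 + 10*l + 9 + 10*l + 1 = 20*l + 18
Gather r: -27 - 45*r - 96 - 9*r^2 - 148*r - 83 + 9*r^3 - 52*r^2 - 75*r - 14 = 9*r^3 - 61*r^2 - 268*r - 220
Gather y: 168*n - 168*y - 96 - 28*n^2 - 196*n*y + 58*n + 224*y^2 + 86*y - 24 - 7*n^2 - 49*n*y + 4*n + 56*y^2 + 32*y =-35*n^2 + 230*n + 280*y^2 + y*(-245*n - 50) - 120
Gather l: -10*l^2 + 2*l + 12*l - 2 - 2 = -10*l^2 + 14*l - 4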